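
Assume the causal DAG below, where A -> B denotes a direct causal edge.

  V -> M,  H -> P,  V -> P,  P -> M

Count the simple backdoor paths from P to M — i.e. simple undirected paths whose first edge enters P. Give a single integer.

1

A backdoor path from P to M is any simple undirected path whose first edge points into P (i.e. leaves P via a parent).
Parents of P: {H, V}.
Enumerating:
  P1: P <- V -> M
That exhausts the simple backdoor paths. Count: 1.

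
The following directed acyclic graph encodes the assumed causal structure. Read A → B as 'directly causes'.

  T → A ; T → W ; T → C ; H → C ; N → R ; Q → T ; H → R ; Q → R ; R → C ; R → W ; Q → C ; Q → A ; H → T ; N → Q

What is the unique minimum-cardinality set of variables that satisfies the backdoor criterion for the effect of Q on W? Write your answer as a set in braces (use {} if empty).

Variables eligible for adjustment (non-descendants of Q, excluding Q and W): {H, N}.
Backdoor paths from Q to W:
  P1: Q <- N -> R <- H -> T -> W
  P2: Q <- N -> R <- H -> C <- T -> W
  P3: Q <- N -> R -> C <- H -> T -> W
  P4: Q <- N -> R -> C <- T -> W
  P5: Q <- N -> R -> W
The empty set is not sufficient: P5 (Q <- N -> R -> W) has no collider blocking it and no conditioned non-collider, so it is open.
Try {N}:
  P1: blocked at fork node N ∈ conditioning set.
  P2: blocked at fork node N ∈ conditioning set.
  P3: blocked at fork node N ∈ conditioning set.
  P4: blocked at fork node N ∈ conditioning set.
  P5: blocked at fork node N ∈ conditioning set.
{N} contains no descendant of Q and blocks every backdoor path.
No other singleton works — e.g. {H} leaves P5 open — so {N} is the unique smallest valid adjustment set.

{N}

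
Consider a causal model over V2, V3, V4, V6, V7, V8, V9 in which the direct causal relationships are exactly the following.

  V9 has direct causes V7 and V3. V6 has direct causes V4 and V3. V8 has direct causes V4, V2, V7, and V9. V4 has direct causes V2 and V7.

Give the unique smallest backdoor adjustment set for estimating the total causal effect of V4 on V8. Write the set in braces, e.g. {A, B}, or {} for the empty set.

{V2, V7}

Variables eligible for adjustment (non-descendants of V4, excluding V4 and V8): {V2, V3, V7, V9}.
Backdoor paths from V4 to V8:
  P1: V4 <- V7 -> V9 -> V8
  P2: V4 <- V7 -> V8
  P3: V4 <- V2 -> V8
The empty set is not sufficient: P1 (V4 <- V7 -> V9 -> V8) has no collider blocking it and no conditioned non-collider, so it is open.
Try {V2, V7}:
  P1: blocked at fork node V7 ∈ conditioning set.
  P2: blocked at fork node V7 ∈ conditioning set.
  P3: blocked at fork node V2 ∈ conditioning set.
{V2, V7} contains no descendant of V4 and blocks every backdoor path.
Every element of {V2, V7} is needed (dropping V2 leaves P3 open; dropping V7 leaves P1 open), so no proper subset is valid.
Among all size-2 subsets of the eligible variables, only {V2, V7} blocks every backdoor path, so it is the unique smallest valid adjustment set.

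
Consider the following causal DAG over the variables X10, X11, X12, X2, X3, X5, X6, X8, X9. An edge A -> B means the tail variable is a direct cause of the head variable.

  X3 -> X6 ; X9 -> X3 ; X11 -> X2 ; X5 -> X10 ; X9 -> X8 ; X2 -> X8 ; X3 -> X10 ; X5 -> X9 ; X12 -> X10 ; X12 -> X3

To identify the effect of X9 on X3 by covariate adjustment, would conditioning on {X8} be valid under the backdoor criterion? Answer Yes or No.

Backdoor paths from X9 to X3 (paths whose first edge points into X9):
  P1: X9 <- X5 -> X10 <- X12 -> X3
  P2: X9 <- X5 -> X10 <- X3
Condition 1 (no descendant of X9 in the set): FAILS — X8 is a descendant of X9.
Condition 2 (every backdoor path blocked by {X8}):
  P1: blocked at collider X10 (neither it nor any descendant is in the conditioning set).
  P2: blocked at collider X10 (neither it nor any descendant is in the conditioning set).
{X8} does not satisfy the backdoor criterion.

No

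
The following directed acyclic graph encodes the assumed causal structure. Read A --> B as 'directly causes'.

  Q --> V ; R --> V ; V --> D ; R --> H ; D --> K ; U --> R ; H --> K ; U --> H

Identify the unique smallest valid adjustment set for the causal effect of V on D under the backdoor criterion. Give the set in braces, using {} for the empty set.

{}

Variables eligible for adjustment (non-descendants of V, excluding V and D): {H, Q, R, U}.
Backdoor paths from V to D:
  P1: V <- R <- U -> H -> K <- D
  P2: V <- R -> H -> K <- D
Each backdoor path contains an unconditioned collider, so every path is already blocked with the empty conditioning set:
  P1: blocked at collider K (neither it nor any descendant is in the conditioning set).
  P2: blocked at collider K (neither it nor any descendant is in the conditioning set).
The empty set is therefore the unique smallest valid set.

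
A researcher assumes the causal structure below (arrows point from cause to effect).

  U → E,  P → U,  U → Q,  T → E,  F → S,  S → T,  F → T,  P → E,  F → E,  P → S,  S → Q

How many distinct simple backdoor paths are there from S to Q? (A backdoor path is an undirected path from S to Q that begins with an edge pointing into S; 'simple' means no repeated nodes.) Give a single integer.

A backdoor path from S to Q is any simple undirected path whose first edge points into S (i.e. leaves S via a parent).
Parents of S: {F, P}.
Enumerating:
  P1: S <- P -> U -> Q
  P2: S <- P -> E <- U -> Q
  P3: S <- F -> T -> E <- P -> U -> Q
  P4: S <- F -> T -> E <- U -> Q
  P5: S <- F -> E <- P -> U -> Q
  P6: S <- F -> E <- U -> Q
That exhausts the simple backdoor paths. Count: 6.

6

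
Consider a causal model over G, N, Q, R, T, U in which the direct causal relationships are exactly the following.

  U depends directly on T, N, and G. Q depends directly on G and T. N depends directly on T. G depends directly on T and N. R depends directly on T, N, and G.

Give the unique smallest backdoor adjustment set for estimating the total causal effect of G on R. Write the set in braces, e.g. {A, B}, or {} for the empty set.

Variables eligible for adjustment (non-descendants of G, excluding G and R): {N, T}.
Backdoor paths from G to R:
  P1: G <- T -> N -> R
  P2: G <- T -> R
  P3: G <- T -> U <- N -> R
  P4: G <- N <- T -> R
  P5: G <- N -> R
  P6: G <- N -> U <- T -> R
The empty set is not sufficient: P1 (G <- T -> N -> R) has no collider blocking it and no conditioned non-collider, so it is open.
Try {N, T}:
  P1: blocked at fork node T ∈ conditioning set.
  P2: blocked at fork node T ∈ conditioning set.
  P3: blocked at fork node T ∈ conditioning set.
  P4: blocked at chain node N ∈ conditioning set.
  P5: blocked at fork node N ∈ conditioning set.
  P6: blocked at fork node N ∈ conditioning set.
{N, T} contains no descendant of G and blocks every backdoor path.
Every element of {N, T} is needed (dropping N leaves P5 open; dropping T leaves P2 open), so no proper subset is valid.
Among all size-2 subsets of the eligible variables, only {N, T} blocks every backdoor path, so it is the unique smallest valid adjustment set.

{N, T}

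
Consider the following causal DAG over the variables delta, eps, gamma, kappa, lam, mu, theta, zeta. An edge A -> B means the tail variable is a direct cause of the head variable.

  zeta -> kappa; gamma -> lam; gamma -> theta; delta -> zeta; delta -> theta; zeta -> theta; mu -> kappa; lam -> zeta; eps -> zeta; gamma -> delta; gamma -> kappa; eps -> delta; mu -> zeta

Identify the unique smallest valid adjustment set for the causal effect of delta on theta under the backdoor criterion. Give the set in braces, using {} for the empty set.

Variables eligible for adjustment (non-descendants of delta, excluding delta and theta): {eps, gamma, lam, mu}.
Backdoor paths from delta to theta:
  P1: delta <- gamma -> lam -> zeta -> theta
  P2: delta <- gamma -> theta
  P3: delta <- gamma -> kappa <- mu -> zeta -> theta
  P4: delta <- gamma -> kappa <- zeta -> theta
  P5: delta <- eps -> zeta <- mu -> kappa <- gamma -> theta
  P6: delta <- eps -> zeta <- lam <- gamma -> theta
  P7: delta <- eps -> zeta -> theta
  P8: delta <- eps -> zeta -> kappa <- gamma -> theta
The empty set is not sufficient: P1 (delta <- gamma -> lam -> zeta -> theta) has no collider blocking it and no conditioned non-collider, so it is open.
Try {eps, gamma}:
  P1: blocked at fork node gamma ∈ conditioning set.
  P2: blocked at fork node gamma ∈ conditioning set.
  P3: blocked at fork node gamma ∈ conditioning set.
  P4: blocked at fork node gamma ∈ conditioning set.
  P5: blocked at fork node eps ∈ conditioning set.
  P6: blocked at fork node eps ∈ conditioning set.
  P7: blocked at fork node eps ∈ conditioning set.
  P8: blocked at fork node eps ∈ conditioning set.
{eps, gamma} contains no descendant of delta and blocks every backdoor path.
Every element of {eps, gamma} is needed (dropping eps leaves P7 open; dropping gamma leaves P1 open), so no proper subset is valid.
Among all size-2 subsets of the eligible variables, only {eps, gamma} blocks every backdoor path, so it is the unique smallest valid adjustment set.

{eps, gamma}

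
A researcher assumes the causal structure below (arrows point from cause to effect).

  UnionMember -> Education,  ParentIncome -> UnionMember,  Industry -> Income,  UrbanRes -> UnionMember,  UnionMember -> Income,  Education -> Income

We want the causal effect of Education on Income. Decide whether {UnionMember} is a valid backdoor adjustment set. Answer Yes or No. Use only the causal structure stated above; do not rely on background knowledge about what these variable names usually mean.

Yes

Backdoor paths from Education to Income (paths whose first edge points into Education):
  P1: Education <- UnionMember -> Income
Condition 1 (no descendant of Education in the set): holds — descendants of Education are {Income}; none are in {UnionMember}.
Condition 2 (every backdoor path blocked by {UnionMember}):
  P1: blocked at fork node UnionMember ∈ conditioning set.
{UnionMember} satisfies the backdoor criterion.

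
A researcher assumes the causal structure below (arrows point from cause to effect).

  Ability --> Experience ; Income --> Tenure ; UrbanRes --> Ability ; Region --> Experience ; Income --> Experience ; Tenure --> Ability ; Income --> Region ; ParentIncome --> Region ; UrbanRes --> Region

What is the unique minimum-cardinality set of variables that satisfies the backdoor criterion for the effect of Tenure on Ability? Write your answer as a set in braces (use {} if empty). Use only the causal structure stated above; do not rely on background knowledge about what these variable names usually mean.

{}

Variables eligible for adjustment (non-descendants of Tenure, excluding Tenure and Ability): {Income, ParentIncome, Region, UrbanRes}.
Backdoor paths from Tenure to Ability:
  P1: Tenure <- Income -> Region <- UrbanRes -> Ability
  P2: Tenure <- Income -> Region -> Experience <- Ability
  P3: Tenure <- Income -> Experience <- Ability
  P4: Tenure <- Income -> Experience <- Region <- UrbanRes -> Ability
Each backdoor path contains an unconditioned collider, so every path is already blocked with the empty conditioning set:
  P1: blocked at collider Region (neither it nor any descendant is in the conditioning set).
  P2: blocked at collider Experience (neither it nor any descendant is in the conditioning set).
  P3: blocked at collider Experience (neither it nor any descendant is in the conditioning set).
  P4: blocked at collider Experience (neither it nor any descendant is in the conditioning set).
The empty set is therefore the unique smallest valid set.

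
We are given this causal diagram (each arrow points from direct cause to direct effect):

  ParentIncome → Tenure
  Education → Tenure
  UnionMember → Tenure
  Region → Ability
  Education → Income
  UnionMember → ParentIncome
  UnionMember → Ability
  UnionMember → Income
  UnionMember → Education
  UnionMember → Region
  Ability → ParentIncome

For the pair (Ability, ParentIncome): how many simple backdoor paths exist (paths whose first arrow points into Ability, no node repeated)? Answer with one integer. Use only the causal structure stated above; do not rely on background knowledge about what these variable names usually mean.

A backdoor path from Ability to ParentIncome is any simple undirected path whose first edge points into Ability (i.e. leaves Ability via a parent).
Parents of Ability: {Region, UnionMember}.
Enumerating:
  P1: Ability <- UnionMember -> Education -> Tenure <- ParentIncome
  P2: Ability <- UnionMember -> ParentIncome
  P3: Ability <- UnionMember -> Tenure <- ParentIncome
  P4: Ability <- UnionMember -> Income <- Education -> Tenure <- ParentIncome
  P5: Ability <- Region <- UnionMember -> Education -> Tenure <- ParentIncome
  P6: Ability <- Region <- UnionMember -> ParentIncome
  P7: Ability <- Region <- UnionMember -> Tenure <- ParentIncome
  P8: Ability <- Region <- UnionMember -> Income <- Education -> Tenure <- ParentIncome
That exhausts the simple backdoor paths. Count: 8.

8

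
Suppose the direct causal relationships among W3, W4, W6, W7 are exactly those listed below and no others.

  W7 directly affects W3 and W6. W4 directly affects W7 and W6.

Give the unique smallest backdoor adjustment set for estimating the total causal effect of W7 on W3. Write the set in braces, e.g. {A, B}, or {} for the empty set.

{}

Variables eligible for adjustment (non-descendants of W7, excluding W7 and W3): {W4}.
Backdoor paths from W7 to W3:
  (none)
With no backdoor paths the empty set already satisfies the criterion, and it is trivially minimal.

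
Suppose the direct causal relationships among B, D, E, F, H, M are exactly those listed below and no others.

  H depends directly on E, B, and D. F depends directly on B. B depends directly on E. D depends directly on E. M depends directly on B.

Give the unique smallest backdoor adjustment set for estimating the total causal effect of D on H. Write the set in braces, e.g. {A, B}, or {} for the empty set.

{E}

Variables eligible for adjustment (non-descendants of D, excluding D and H): {B, E, F, M}.
Backdoor paths from D to H:
  P1: D <- E -> B -> H
  P2: D <- E -> H
The empty set is not sufficient: P1 (D <- E -> B -> H) has no collider blocking it and no conditioned non-collider, so it is open.
Try {E}:
  P1: blocked at fork node E ∈ conditioning set.
  P2: blocked at fork node E ∈ conditioning set.
{E} contains no descendant of D and blocks every backdoor path.
No other singleton works — e.g. {B} leaves P2 open — so {E} is the unique smallest valid adjustment set.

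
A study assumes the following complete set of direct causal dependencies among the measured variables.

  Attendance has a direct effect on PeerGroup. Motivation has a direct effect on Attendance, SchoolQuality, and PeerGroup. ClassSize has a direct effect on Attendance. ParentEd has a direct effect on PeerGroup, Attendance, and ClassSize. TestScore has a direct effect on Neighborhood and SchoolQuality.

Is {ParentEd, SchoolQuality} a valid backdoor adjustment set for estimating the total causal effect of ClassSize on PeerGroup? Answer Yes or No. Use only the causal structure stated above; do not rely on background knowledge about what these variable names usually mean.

Backdoor paths from ClassSize to PeerGroup (paths whose first edge points into ClassSize):
  P1: ClassSize <- ParentEd -> Attendance <- Motivation -> PeerGroup
  P2: ClassSize <- ParentEd -> Attendance -> PeerGroup
  P3: ClassSize <- ParentEd -> PeerGroup
Condition 1 (no descendant of ClassSize in the set): holds — descendants of ClassSize are {Attendance, PeerGroup}; none are in {ParentEd, SchoolQuality}.
Condition 2 (every backdoor path blocked by {ParentEd, SchoolQuality}):
  P1: blocked at fork node ParentEd ∈ conditioning set.
  P2: blocked at fork node ParentEd ∈ conditioning set.
  P3: blocked at fork node ParentEd ∈ conditioning set.
{ParentEd, SchoolQuality} satisfies the backdoor criterion.

Yes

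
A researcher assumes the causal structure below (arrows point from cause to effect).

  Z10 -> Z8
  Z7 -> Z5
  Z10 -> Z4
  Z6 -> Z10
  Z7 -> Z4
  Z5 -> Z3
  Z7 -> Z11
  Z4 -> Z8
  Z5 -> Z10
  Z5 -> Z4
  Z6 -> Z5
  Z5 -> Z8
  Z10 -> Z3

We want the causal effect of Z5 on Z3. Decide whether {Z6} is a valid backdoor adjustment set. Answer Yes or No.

Backdoor paths from Z5 to Z3 (paths whose first edge points into Z5):
  P1: Z5 <- Z7 -> Z4 <- Z10 -> Z3
  P2: Z5 <- Z7 -> Z4 -> Z8 <- Z10 -> Z3
  P3: Z5 <- Z6 -> Z10 -> Z3
Condition 1 (no descendant of Z5 in the set): holds — descendants of Z5 are {Z10, Z3, Z4, Z8}; none are in {Z6}.
Condition 2 (every backdoor path blocked by {Z6}):
  P1: blocked at collider Z4 (neither it nor any descendant is in the conditioning set).
  P2: blocked at collider Z8 (neither it nor any descendant is in the conditioning set).
  P3: blocked at fork node Z6 ∈ conditioning set.
{Z6} satisfies the backdoor criterion.

Yes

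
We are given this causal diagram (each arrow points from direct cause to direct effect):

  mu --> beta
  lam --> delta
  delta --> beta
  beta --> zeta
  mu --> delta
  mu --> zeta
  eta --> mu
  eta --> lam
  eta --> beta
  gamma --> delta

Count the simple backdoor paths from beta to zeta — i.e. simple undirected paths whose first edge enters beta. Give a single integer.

5

A backdoor path from beta to zeta is any simple undirected path whose first edge points into beta (i.e. leaves beta via a parent).
Parents of beta: {delta, eta, mu}.
Enumerating:
  P1: beta <- eta -> mu -> zeta
  P2: beta <- eta -> lam -> delta <- mu -> zeta
  P3: beta <- mu -> zeta
  P4: beta <- delta <- mu -> zeta
  P5: beta <- delta <- lam <- eta -> mu -> zeta
That exhausts the simple backdoor paths. Count: 5.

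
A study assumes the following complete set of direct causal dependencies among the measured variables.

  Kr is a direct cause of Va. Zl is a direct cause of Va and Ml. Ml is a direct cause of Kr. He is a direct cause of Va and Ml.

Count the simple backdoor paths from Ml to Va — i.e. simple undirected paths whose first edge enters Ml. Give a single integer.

2

A backdoor path from Ml to Va is any simple undirected path whose first edge points into Ml (i.e. leaves Ml via a parent).
Parents of Ml: {He, Zl}.
Enumerating:
  P1: Ml <- Zl -> Va
  P2: Ml <- He -> Va
That exhausts the simple backdoor paths. Count: 2.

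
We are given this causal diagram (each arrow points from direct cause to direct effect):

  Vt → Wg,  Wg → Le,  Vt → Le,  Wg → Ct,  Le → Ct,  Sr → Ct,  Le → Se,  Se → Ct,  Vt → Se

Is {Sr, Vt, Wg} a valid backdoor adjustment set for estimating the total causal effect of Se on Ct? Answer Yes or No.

Backdoor paths from Se to Ct (paths whose first edge points into Se):
  P1: Se <- Vt -> Wg -> Le -> Ct
  P2: Se <- Vt -> Wg -> Ct
  P3: Se <- Vt -> Le <- Wg -> Ct
  P4: Se <- Vt -> Le -> Ct
  P5: Se <- Le <- Vt -> Wg -> Ct
  P6: Se <- Le <- Wg -> Ct
  P7: Se <- Le -> Ct
Condition 1 (no descendant of Se in the set): holds — descendants of Se are {Ct}; none are in {Sr, Vt, Wg}.
Condition 2 (every backdoor path blocked by {Sr, Vt, Wg}):
  P1: blocked at fork node Vt ∈ conditioning set.
  P2: blocked at fork node Vt ∈ conditioning set.
  P3: blocked at fork node Vt ∈ conditioning set.
  P4: blocked at fork node Vt ∈ conditioning set.
  P5: blocked at fork node Vt ∈ conditioning set.
  P6: blocked at fork node Wg ∈ conditioning set.
  P7: open — no interior node is in the conditioning set.
{Sr, Vt, Wg} does not satisfy the backdoor criterion.

No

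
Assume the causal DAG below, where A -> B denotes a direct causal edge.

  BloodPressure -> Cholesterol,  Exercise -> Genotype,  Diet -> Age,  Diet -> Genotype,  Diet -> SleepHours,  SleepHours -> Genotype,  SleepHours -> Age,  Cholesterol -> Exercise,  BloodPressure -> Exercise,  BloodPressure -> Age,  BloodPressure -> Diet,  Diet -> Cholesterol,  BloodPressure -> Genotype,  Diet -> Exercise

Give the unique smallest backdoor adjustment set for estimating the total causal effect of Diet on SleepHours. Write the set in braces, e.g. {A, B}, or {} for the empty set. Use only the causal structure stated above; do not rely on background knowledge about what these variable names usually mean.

Variables eligible for adjustment (non-descendants of Diet, excluding Diet and SleepHours): {BloodPressure}.
Backdoor paths from Diet to SleepHours:
  P1: Diet <- BloodPressure -> Cholesterol -> Exercise -> Genotype <- SleepHours
  P2: Diet <- BloodPressure -> Exercise -> Genotype <- SleepHours
  P3: Diet <- BloodPressure -> Age <- SleepHours
  P4: Diet <- BloodPressure -> Genotype <- SleepHours
Each backdoor path contains an unconditioned collider, so every path is already blocked with the empty conditioning set:
  P1: blocked at collider Genotype (neither it nor any descendant is in the conditioning set).
  P2: blocked at collider Genotype (neither it nor any descendant is in the conditioning set).
  P3: blocked at collider Age (neither it nor any descendant is in the conditioning set).
  P4: blocked at collider Genotype (neither it nor any descendant is in the conditioning set).
The empty set is therefore the unique smallest valid set.

{}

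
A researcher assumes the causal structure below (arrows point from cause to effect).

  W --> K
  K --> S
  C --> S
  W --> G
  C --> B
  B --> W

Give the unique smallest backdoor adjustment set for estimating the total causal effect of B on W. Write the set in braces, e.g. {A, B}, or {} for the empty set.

Variables eligible for adjustment (non-descendants of B, excluding B and W): {C}.
Backdoor paths from B to W:
  P1: B <- C -> S <- K <- W
Each backdoor path contains an unconditioned collider, so every path is already blocked with the empty conditioning set:
  P1: blocked at collider S (neither it nor any descendant is in the conditioning set).
The empty set is therefore the unique smallest valid set.

{}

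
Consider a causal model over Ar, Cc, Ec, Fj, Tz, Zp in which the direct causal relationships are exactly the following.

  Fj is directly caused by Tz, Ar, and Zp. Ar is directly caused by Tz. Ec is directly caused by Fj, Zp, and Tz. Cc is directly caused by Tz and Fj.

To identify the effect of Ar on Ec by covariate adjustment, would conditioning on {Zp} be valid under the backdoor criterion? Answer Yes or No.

No

Backdoor paths from Ar to Ec (paths whose first edge points into Ar):
  P1: Ar <- Tz -> Fj <- Zp -> Ec
  P2: Ar <- Tz -> Fj -> Ec
  P3: Ar <- Tz -> Ec
  P4: Ar <- Tz -> Cc <- Fj <- Zp -> Ec
  P5: Ar <- Tz -> Cc <- Fj -> Ec
Condition 1 (no descendant of Ar in the set): holds — descendants of Ar are {Cc, Ec, Fj}; none are in {Zp}.
Condition 2 (every backdoor path blocked by {Zp}):
  P1: blocked at collider Fj (neither it nor any descendant is in the conditioning set).
  P2: open — no interior node is in the conditioning set.
  P3: open — no interior node is in the conditioning set.
  P4: blocked at collider Cc (neither it nor any descendant is in the conditioning set).
  P5: blocked at collider Cc (neither it nor any descendant is in the conditioning set).
{Zp} does not satisfy the backdoor criterion.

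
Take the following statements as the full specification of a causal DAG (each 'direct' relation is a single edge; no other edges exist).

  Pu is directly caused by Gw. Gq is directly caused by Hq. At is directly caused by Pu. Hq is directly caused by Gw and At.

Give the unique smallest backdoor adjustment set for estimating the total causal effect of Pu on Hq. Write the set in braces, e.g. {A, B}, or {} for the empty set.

{Gw}

Variables eligible for adjustment (non-descendants of Pu, excluding Pu and Hq): {Gw}.
Backdoor paths from Pu to Hq:
  P1: Pu <- Gw -> Hq
The empty set is not sufficient: P1 (Pu <- Gw -> Hq) has no collider blocking it and no conditioned non-collider, so it is open.
Try {Gw}:
  P1: blocked at fork node Gw ∈ conditioning set.
{Gw} contains no descendant of Pu and blocks every backdoor path.
{Gw} is the unique smallest valid adjustment set.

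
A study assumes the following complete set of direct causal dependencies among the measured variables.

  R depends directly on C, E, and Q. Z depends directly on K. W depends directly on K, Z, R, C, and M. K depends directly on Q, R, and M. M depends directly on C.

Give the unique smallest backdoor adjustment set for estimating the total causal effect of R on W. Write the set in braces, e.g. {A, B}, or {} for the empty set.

Variables eligible for adjustment (non-descendants of R, excluding R and W): {C, E, M, Q}.
Backdoor paths from R to W:
  P1: R <- C -> M -> K -> Z -> W
  P2: R <- C -> M -> K -> W
  P3: R <- C -> M -> W
  P4: R <- C -> W
  P5: R <- Q -> K <- M <- C -> W
  P6: R <- Q -> K <- M -> W
  P7: R <- Q -> K -> Z -> W
  P8: R <- Q -> K -> W
The empty set is not sufficient: P1 (R <- C -> M -> K -> Z -> W) has no collider blocking it and no conditioned non-collider, so it is open.
Try {C, Q}:
  P1: blocked at fork node C ∈ conditioning set.
  P2: blocked at fork node C ∈ conditioning set.
  P3: blocked at fork node C ∈ conditioning set.
  P4: blocked at fork node C ∈ conditioning set.
  P5: blocked at fork node Q ∈ conditioning set.
  P6: blocked at fork node Q ∈ conditioning set.
  P7: blocked at fork node Q ∈ conditioning set.
  P8: blocked at fork node Q ∈ conditioning set.
{C, Q} contains no descendant of R and blocks every backdoor path.
Every element of {C, Q} is needed (dropping C leaves P1 open; dropping Q leaves P7 open), so no proper subset is valid.
Among all size-2 subsets of the eligible variables, only {C, Q} blocks every backdoor path, so it is the unique smallest valid adjustment set.

{C, Q}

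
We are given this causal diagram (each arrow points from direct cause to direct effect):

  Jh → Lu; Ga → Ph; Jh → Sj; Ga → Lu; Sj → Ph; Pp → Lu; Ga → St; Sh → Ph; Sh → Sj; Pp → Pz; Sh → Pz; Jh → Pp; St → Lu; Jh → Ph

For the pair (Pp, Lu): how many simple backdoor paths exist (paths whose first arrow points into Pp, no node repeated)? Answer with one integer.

A backdoor path from Pp to Lu is any simple undirected path whose first edge points into Pp (i.e. leaves Pp via a parent).
Parents of Pp: {Jh}.
Enumerating:
  P1: Pp <- Jh -> Sj <- Sh -> Ph <- Ga -> St -> Lu
  P2: Pp <- Jh -> Sj <- Sh -> Ph <- Ga -> Lu
  P3: Pp <- Jh -> Sj -> Ph <- Ga -> St -> Lu
  P4: Pp <- Jh -> Sj -> Ph <- Ga -> Lu
  P5: Pp <- Jh -> Ph <- Ga -> St -> Lu
  P6: Pp <- Jh -> Ph <- Ga -> Lu
  P7: Pp <- Jh -> Lu
That exhausts the simple backdoor paths. Count: 7.

7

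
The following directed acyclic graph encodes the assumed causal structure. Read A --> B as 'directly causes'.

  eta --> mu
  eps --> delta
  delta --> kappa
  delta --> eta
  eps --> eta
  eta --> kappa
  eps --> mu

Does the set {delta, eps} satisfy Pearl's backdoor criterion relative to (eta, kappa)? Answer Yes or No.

Yes

Backdoor paths from eta to kappa (paths whose first edge points into eta):
  P1: eta <- eps -> delta -> kappa
  P2: eta <- delta -> kappa
Condition 1 (no descendant of eta in the set): holds — descendants of eta are {kappa, mu}; none are in {delta, eps}.
Condition 2 (every backdoor path blocked by {delta, eps}):
  P1: blocked at fork node eps ∈ conditioning set.
  P2: blocked at fork node delta ∈ conditioning set.
{delta, eps} satisfies the backdoor criterion.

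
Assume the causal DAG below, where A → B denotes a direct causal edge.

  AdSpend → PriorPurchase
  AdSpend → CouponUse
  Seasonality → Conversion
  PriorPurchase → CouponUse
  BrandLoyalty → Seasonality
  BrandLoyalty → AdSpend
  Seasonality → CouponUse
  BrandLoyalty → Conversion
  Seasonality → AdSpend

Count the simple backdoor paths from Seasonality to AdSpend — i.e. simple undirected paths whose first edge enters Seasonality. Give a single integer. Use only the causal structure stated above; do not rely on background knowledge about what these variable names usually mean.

1

A backdoor path from Seasonality to AdSpend is any simple undirected path whose first edge points into Seasonality (i.e. leaves Seasonality via a parent).
Parents of Seasonality: {BrandLoyalty}.
Enumerating:
  P1: Seasonality <- BrandLoyalty -> AdSpend
That exhausts the simple backdoor paths. Count: 1.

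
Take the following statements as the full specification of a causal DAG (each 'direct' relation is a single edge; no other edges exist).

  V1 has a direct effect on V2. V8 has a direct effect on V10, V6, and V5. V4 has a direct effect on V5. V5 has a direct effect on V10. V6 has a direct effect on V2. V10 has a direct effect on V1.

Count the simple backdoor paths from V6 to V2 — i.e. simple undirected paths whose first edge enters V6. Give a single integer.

A backdoor path from V6 to V2 is any simple undirected path whose first edge points into V6 (i.e. leaves V6 via a parent).
Parents of V6: {V8}.
Enumerating:
  P1: V6 <- V8 -> V5 -> V10 -> V1 -> V2
  P2: V6 <- V8 -> V10 -> V1 -> V2
That exhausts the simple backdoor paths. Count: 2.

2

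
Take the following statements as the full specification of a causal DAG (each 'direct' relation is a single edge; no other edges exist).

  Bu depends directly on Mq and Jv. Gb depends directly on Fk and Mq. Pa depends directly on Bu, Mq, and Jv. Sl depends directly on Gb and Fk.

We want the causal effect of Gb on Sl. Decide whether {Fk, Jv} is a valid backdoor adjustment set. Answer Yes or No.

Backdoor paths from Gb to Sl (paths whose first edge points into Gb):
  P1: Gb <- Fk -> Sl
Condition 1 (no descendant of Gb in the set): holds — descendants of Gb are {Sl}; none are in {Fk, Jv}.
Condition 2 (every backdoor path blocked by {Fk, Jv}):
  P1: blocked at fork node Fk ∈ conditioning set.
{Fk, Jv} satisfies the backdoor criterion.

Yes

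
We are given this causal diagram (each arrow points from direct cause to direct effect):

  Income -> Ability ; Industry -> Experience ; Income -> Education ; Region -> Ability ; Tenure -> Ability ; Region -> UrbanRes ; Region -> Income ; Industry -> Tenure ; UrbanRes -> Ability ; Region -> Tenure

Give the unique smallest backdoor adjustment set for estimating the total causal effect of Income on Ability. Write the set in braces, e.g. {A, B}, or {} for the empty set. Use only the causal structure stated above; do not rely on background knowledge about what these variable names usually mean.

{Region}

Variables eligible for adjustment (non-descendants of Income, excluding Income and Ability): {Experience, Industry, Region, Tenure, UrbanRes}.
Backdoor paths from Income to Ability:
  P1: Income <- Region -> UrbanRes -> Ability
  P2: Income <- Region -> Tenure -> Ability
  P3: Income <- Region -> Ability
The empty set is not sufficient: P1 (Income <- Region -> UrbanRes -> Ability) has no collider blocking it and no conditioned non-collider, so it is open.
Try {Region}:
  P1: blocked at fork node Region ∈ conditioning set.
  P2: blocked at fork node Region ∈ conditioning set.
  P3: blocked at fork node Region ∈ conditioning set.
{Region} contains no descendant of Income and blocks every backdoor path.
No other singleton works — e.g. {Industry} leaves P1 open — so {Region} is the unique smallest valid adjustment set.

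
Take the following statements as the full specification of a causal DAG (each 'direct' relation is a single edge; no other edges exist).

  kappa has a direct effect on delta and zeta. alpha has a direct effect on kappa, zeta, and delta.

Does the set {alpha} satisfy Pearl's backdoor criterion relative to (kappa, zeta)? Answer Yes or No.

Backdoor paths from kappa to zeta (paths whose first edge points into kappa):
  P1: kappa <- alpha -> zeta
Condition 1 (no descendant of kappa in the set): holds — descendants of kappa are {delta, zeta}; none are in {alpha}.
Condition 2 (every backdoor path blocked by {alpha}):
  P1: blocked at fork node alpha ∈ conditioning set.
{alpha} satisfies the backdoor criterion.

Yes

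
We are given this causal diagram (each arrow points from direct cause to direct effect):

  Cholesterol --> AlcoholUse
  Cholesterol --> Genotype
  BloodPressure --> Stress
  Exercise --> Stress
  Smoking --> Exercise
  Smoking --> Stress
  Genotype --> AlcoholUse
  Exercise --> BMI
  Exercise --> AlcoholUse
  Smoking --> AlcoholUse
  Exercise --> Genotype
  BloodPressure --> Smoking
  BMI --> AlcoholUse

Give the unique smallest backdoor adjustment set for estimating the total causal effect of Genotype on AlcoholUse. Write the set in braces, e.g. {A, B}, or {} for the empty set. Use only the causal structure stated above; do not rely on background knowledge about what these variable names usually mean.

Variables eligible for adjustment (non-descendants of Genotype, excluding Genotype and AlcoholUse): {BMI, BloodPressure, Cholesterol, Exercise, Smoking, Stress}.
Backdoor paths from Genotype to AlcoholUse:
  P1: Genotype <- Exercise <- Smoking -> AlcoholUse
  P2: Genotype <- Exercise -> Stress <- BloodPressure -> Smoking -> AlcoholUse
  P3: Genotype <- Exercise -> Stress <- Smoking -> AlcoholUse
  P4: Genotype <- Exercise -> BMI -> AlcoholUse
  P5: Genotype <- Exercise -> AlcoholUse
  P6: Genotype <- Cholesterol -> AlcoholUse
The empty set is not sufficient: P1 (Genotype <- Exercise <- Smoking -> AlcoholUse) has no collider blocking it and no conditioned non-collider, so it is open.
Try {Cholesterol, Exercise}:
  P1: blocked at chain node Exercise ∈ conditioning set.
  P2: blocked at fork node Exercise ∈ conditioning set.
  P3: blocked at fork node Exercise ∈ conditioning set.
  P4: blocked at fork node Exercise ∈ conditioning set.
  P5: blocked at fork node Exercise ∈ conditioning set.
  P6: blocked at fork node Cholesterol ∈ conditioning set.
{Cholesterol, Exercise} contains no descendant of Genotype and blocks every backdoor path.
Every element of {Cholesterol, Exercise} is needed (dropping Cholesterol leaves P6 open; dropping Exercise leaves P1 open), so no proper subset is valid.
Among all size-2 subsets of the eligible variables, only {Cholesterol, Exercise} blocks every backdoor path, so it is the unique smallest valid adjustment set.

{Cholesterol, Exercise}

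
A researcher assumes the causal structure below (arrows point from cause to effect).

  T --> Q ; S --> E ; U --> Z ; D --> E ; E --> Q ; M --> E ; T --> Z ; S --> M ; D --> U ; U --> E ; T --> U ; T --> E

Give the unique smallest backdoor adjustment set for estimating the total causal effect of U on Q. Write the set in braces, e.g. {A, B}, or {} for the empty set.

{D, T}

Variables eligible for adjustment (non-descendants of U, excluding U and Q): {D, M, S, T}.
Backdoor paths from U to Q:
  P1: U <- T -> E -> Q
  P2: U <- T -> Q
  P3: U <- D -> E <- T -> Q
  P4: U <- D -> E -> Q
The empty set is not sufficient: P1 (U <- T -> E -> Q) has no collider blocking it and no conditioned non-collider, so it is open.
Try {D, T}:
  P1: blocked at fork node T ∈ conditioning set.
  P2: blocked at fork node T ∈ conditioning set.
  P3: blocked at fork node D ∈ conditioning set.
  P4: blocked at fork node D ∈ conditioning set.
{D, T} contains no descendant of U and blocks every backdoor path.
Every element of {D, T} is needed (dropping D leaves P4 open; dropping T leaves P1 open), so no proper subset is valid.
Among all size-2 subsets of the eligible variables, only {D, T} blocks every backdoor path, so it is the unique smallest valid adjustment set.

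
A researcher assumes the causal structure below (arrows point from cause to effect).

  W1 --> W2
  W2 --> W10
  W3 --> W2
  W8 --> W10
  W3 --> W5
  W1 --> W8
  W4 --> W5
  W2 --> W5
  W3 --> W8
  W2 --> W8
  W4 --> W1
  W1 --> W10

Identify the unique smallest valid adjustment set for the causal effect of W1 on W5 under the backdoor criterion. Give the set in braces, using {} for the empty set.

{W4}

Variables eligible for adjustment (non-descendants of W1, excluding W1 and W5): {W3, W4}.
Backdoor paths from W1 to W5:
  P1: W1 <- W4 -> W5
The empty set is not sufficient: P1 (W1 <- W4 -> W5) has no collider blocking it and no conditioned non-collider, so it is open.
Try {W4}:
  P1: blocked at fork node W4 ∈ conditioning set.
{W4} contains no descendant of W1 and blocks every backdoor path.
No other singleton works — e.g. {W3} leaves P1 open — so {W4} is the unique smallest valid adjustment set.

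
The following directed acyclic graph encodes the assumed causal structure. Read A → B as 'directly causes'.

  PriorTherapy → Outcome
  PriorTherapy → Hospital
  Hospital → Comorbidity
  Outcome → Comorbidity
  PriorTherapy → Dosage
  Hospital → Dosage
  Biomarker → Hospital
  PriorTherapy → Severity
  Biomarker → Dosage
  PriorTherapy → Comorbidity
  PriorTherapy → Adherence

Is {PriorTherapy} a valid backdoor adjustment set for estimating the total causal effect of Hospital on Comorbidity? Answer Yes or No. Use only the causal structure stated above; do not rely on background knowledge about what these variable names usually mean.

Backdoor paths from Hospital to Comorbidity (paths whose first edge points into Hospital):
  P1: Hospital <- Biomarker -> Dosage <- PriorTherapy -> Outcome -> Comorbidity
  P2: Hospital <- Biomarker -> Dosage <- PriorTherapy -> Comorbidity
  P3: Hospital <- PriorTherapy -> Outcome -> Comorbidity
  P4: Hospital <- PriorTherapy -> Comorbidity
Condition 1 (no descendant of Hospital in the set): holds — descendants of Hospital are {Comorbidity, Dosage}; none are in {PriorTherapy}.
Condition 2 (every backdoor path blocked by {PriorTherapy}):
  P1: blocked at collider Dosage (neither it nor any descendant is in the conditioning set).
  P2: blocked at collider Dosage (neither it nor any descendant is in the conditioning set).
  P3: blocked at fork node PriorTherapy ∈ conditioning set.
  P4: blocked at fork node PriorTherapy ∈ conditioning set.
{PriorTherapy} satisfies the backdoor criterion.

Yes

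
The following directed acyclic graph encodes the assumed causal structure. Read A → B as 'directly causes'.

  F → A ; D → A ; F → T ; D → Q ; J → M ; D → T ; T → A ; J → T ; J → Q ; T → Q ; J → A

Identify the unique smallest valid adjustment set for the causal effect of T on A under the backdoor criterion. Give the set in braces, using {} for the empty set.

Variables eligible for adjustment (non-descendants of T, excluding T and A): {D, F, J, M}.
Backdoor paths from T to A:
  P1: T <- D -> Q <- J -> A
  P2: T <- D -> A
  P3: T <- J -> Q <- D -> A
  P4: T <- J -> A
  P5: T <- F -> A
The empty set is not sufficient: P2 (T <- D -> A) has no collider blocking it and no conditioned non-collider, so it is open.
Try {D, F, J}:
  P1: blocked at fork node D ∈ conditioning set.
  P2: blocked at fork node D ∈ conditioning set.
  P3: blocked at fork node J ∈ conditioning set.
  P4: blocked at fork node J ∈ conditioning set.
  P5: blocked at fork node F ∈ conditioning set.
{D, F, J} contains no descendant of T and blocks every backdoor path.
Every element of {D, F, J} is needed (dropping D leaves P2 open; dropping F leaves P5 open; dropping J leaves P4 open), so no proper subset is valid.
Among all size-3 subsets of the eligible variables, only {D, F, J} blocks every backdoor path, so it is the unique smallest valid adjustment set.

{D, F, J}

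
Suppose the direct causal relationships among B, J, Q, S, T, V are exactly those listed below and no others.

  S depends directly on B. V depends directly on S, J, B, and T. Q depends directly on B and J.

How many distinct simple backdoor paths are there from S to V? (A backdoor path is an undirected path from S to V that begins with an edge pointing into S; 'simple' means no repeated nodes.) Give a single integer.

A backdoor path from S to V is any simple undirected path whose first edge points into S (i.e. leaves S via a parent).
Parents of S: {B}.
Enumerating:
  P1: S <- B -> Q <- J -> V
  P2: S <- B -> V
That exhausts the simple backdoor paths. Count: 2.

2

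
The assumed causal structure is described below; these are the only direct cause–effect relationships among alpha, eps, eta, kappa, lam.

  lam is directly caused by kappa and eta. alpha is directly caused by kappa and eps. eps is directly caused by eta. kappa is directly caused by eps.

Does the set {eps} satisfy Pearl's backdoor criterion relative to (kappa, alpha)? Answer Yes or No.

Backdoor paths from kappa to alpha (paths whose first edge points into kappa):
  P1: kappa <- eps -> alpha
Condition 1 (no descendant of kappa in the set): holds — descendants of kappa are {alpha, lam}; none are in {eps}.
Condition 2 (every backdoor path blocked by {eps}):
  P1: blocked at fork node eps ∈ conditioning set.
{eps} satisfies the backdoor criterion.

Yes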